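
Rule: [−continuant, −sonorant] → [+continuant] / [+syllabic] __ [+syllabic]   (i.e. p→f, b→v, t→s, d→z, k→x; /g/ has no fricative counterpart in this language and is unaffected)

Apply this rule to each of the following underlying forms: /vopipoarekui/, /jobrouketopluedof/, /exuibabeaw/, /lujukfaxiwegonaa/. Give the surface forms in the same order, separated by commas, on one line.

/vopipoarekui/: /p/ is a stop between vowels /o/ and /i/, so it spirantizes to the fricative [f]. /p/ is a stop between vowels /i/ and /o/, so it spirantizes to the fricative [f]. /k/ is a stop between vowels /e/ and /u/, so it spirantizes to the fricative [x]. → [vofifoarexui].
/jobrouketopluedof/: /k/ is a stop between vowels /u/ and /e/, so it spirantizes to the fricative [x]. /t/ is a stop between vowels /e/ and /o/, so it spirantizes to the fricative [s]. /d/ is a stop between vowels /e/ and /o/, so it spirantizes to the fricative [z]. → [jobrouxesopluezof].
/exuibabeaw/: /b/ is a stop between vowels /i/ and /a/, so it spirantizes to the fricative [v]. /b/ is a stop between vowels /a/ and /e/, so it spirantizes to the fricative [v]. → [exuivaveaw].
/lujukfaxiwegonaa/: the rule's environment is not met; surfaces unchanged as [lujukfaxiwegonaa].

vofifoarexui, jobrouxesopluezof, exuivaveaw, lujukfaxiwegonaa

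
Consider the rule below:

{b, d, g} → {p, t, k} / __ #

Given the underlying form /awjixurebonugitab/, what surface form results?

awjixurebonugitap

/b/ is a voiced stop in word-final position, so it devoices to [p].
Surface form: [awjixurebonugitap].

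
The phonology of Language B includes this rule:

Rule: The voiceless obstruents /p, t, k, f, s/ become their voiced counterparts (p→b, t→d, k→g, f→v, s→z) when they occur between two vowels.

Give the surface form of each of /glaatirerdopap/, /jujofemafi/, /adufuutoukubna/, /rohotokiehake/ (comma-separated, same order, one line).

/glaatirerdopap/: /t/ is a voiceless obstruent between vowels /a/ and /i/, so it voices to [d]. /p/ is a voiceless obstruent between vowels /o/ and /a/, so it voices to [b]. → [glaadirerdobap].
/jujofemafi/: /f/ is a voiceless obstruent between vowels /o/ and /e/, so it voices to [v]. /f/ is a voiceless obstruent between vowels /a/ and /i/, so it voices to [v]. → [jujovemavi].
/adufuutoukubna/: /f/ is a voiceless obstruent between vowels /u/ and /u/, so it voices to [v]. /t/ is a voiceless obstruent between vowels /u/ and /o/, so it voices to [d]. /k/ is a voiceless obstruent between vowels /u/ and /u/, so it voices to [g]. → [aduvuudougubna].
/rohotokiehake/: /t/ is a voiceless obstruent between vowels /o/ and /o/, so it voices to [d]. /k/ is a voiceless obstruent between vowels /o/ and /i/, so it voices to [g]. /k/ is a voiceless obstruent between vowels /a/ and /e/, so it voices to [g]. → [rohodogiehage].

glaadirerdobap, jujovemavi, aduvuudougubna, rohodogiehage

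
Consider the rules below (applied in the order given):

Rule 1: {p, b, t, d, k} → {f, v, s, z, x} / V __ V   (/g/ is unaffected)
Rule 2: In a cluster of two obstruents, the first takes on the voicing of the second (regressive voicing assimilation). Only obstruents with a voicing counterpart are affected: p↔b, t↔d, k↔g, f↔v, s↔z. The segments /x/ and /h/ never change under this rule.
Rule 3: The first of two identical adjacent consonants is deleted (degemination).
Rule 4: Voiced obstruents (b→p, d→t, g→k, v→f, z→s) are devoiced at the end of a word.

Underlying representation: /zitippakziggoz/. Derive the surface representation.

zisipagzigos

Rule 1 (intervocalic spirantization): /t/ is a stop between vowels /i/ and /i/, so it spirantizes to the fricative [s]. /zitippakziggoz/ → zisippakziggoz.
Rule 2 (regressive voicing assimilation): /k/ precedes the voiced obstruent /z/, so it voices to [g] by assimilation. /zisippakziggoz/ → zisippagziggoz.
Rule 3 (degemination): /pp/ is a geminate; the first /p/ deletes. /gg/ is a geminate; the first /g/ deletes. /zisippagziggoz/ → zisipagzigoz.
Rule 4 (final devoicing): /z/ is a voiced obstruent in word-final position, so it devoices to [s]. /zisipagzigoz/ → zisipagzigos.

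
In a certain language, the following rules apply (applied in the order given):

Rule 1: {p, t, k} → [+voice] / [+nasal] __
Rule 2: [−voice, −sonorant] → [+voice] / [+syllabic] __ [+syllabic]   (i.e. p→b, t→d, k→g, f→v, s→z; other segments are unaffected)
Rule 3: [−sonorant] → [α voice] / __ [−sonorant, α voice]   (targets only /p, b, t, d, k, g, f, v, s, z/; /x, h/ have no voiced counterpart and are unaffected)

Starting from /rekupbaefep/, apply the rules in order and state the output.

regubbaevep

Rule 1 (post-nasal voicing): no segment meets the environment; /rekupbaefep/ is unchanged.
Rule 2 (intervocalic voicing): /k/ is a voiceless obstruent between vowels /e/ and /u/, so it voices to [g]. /f/ is a voiceless obstruent between vowels /e/ and /e/, so it voices to [v]. /rekupbaefep/ → regupbaevep.
Rule 3 (regressive voicing assimilation): /p/ precedes the voiced obstruent /b/, so it voices to [b] by assimilation. /regupbaevep/ → regubbaevep.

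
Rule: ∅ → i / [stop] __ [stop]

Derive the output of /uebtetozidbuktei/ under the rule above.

uebitetozidibukitei

/b/ and /t/ form a stop–stop cluster, so [i] is inserted between them.
/d/ and /b/ form a stop–stop cluster, so [i] is inserted between them.
/k/ and /t/ form a stop–stop cluster, so [i] is inserted between them.
Surface form: [uebitetozidibukitei].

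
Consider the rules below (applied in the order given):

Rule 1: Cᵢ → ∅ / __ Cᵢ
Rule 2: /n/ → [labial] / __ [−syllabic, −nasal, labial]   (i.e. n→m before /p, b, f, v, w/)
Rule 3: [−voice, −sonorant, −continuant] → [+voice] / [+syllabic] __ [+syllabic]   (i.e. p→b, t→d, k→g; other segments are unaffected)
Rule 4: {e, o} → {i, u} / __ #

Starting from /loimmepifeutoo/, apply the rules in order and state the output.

Rule 1 (degemination): /mm/ is a geminate; the first /m/ deletes. /loimmepifeutoo/ → loimepifeutoo.
Rule 2 (nasal place assimilation): no segment meets the environment; /loimepifeutoo/ is unchanged.
Rule 3 (intervocalic voicing): /p/ is a voiceless stop between vowels /e/ and /i/, so it voices to [b]. /t/ is a voiceless stop between vowels /u/ and /o/, so it voices to [d]. /loimepifeutoo/ → loimebifeudoo.
Rule 4 (final vowel raising): /o/ is a mid vowel in word-final position, so it raises to [u]. /loimebifeudoo/ → loimebifeudou.

loimebifeudou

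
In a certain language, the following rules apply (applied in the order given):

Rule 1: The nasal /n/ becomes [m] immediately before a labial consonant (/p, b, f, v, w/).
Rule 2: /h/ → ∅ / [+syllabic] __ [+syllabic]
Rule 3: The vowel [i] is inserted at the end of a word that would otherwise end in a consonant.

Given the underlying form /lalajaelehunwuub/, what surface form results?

Rule 1 (nasal place assimilation): /n/ precedes the labial consonant /w/, so it assimilates in place to [m]. /lalajaelehunwuub/ → lalajaelehumwuub.
Rule 2 (intervocalic h-deletion): /h/ occurs between vowels /e/ and /u/, so it deletes. /lalajaelehumwuub/ → lalajaeleumwuub.
Rule 3 (final i-epenthesis): the form ends in the consonant /b/, so [i] is inserted word-finally. /lalajaeleumwuub/ → lalajaeleumwuubi.

lalajaeleumwuubi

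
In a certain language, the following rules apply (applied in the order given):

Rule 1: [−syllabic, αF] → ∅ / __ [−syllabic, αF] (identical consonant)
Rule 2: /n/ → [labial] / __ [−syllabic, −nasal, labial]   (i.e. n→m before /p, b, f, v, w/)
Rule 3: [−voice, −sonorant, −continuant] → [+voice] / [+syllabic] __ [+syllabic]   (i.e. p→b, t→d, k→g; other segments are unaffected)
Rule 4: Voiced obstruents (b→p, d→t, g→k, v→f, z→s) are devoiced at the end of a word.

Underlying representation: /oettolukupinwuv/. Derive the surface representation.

Rule 1 (degemination): /tt/ is a geminate; the first /t/ deletes. /oettolukupinwuv/ → oetolukupinwuv.
Rule 2 (nasal place assimilation): /n/ precedes the labial consonant /w/, so it assimilates in place to [m]. /oetolukupinwuv/ → oetolukupimwuv.
Rule 3 (intervocalic voicing): /t/ is a voiceless stop between vowels /e/ and /o/, so it voices to [d]. /k/ is a voiceless stop between vowels /u/ and /u/, so it voices to [g]. /p/ is a voiceless stop between vowels /u/ and /i/, so it voices to [b]. /oetolukupimwuv/ → oedolugubimwuv.
Rule 4 (final devoicing): /v/ is a voiced obstruent in word-final position, so it devoices to [f]. /oedolugubimwuv/ → oedolugubimwuf.

oedolugubimwuf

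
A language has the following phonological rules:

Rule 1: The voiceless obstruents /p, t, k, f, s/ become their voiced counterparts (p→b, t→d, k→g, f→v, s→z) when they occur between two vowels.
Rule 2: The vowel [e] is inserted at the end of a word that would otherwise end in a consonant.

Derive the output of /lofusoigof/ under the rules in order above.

lovuzoigofe

Rule 1 (intervocalic voicing): /f/ is a voiceless obstruent between vowels /o/ and /u/, so it voices to [v]. /s/ is a voiceless obstruent between vowels /u/ and /o/, so it voices to [z]. /lofusoigof/ → lovuzoigof.
Rule 2 (final e-epenthesis): the form ends in the consonant /f/, so [e] is inserted word-finally. /lovuzoigof/ → lovuzoigofe.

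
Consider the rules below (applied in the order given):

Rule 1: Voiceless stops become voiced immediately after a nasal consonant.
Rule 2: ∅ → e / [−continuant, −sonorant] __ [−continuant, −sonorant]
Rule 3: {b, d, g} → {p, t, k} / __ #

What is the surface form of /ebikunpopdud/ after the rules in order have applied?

ebikunbopedut

Rule 1 (post-nasal voicing): /p/ is a voiceless stop immediately after the nasal /n/, so it voices to [b]. /ebikunpopdud/ → ebikunbopdud.
Rule 2 (stop-cluster e-epenthesis): /p/ and /d/ form a stop–stop cluster, so [e] is inserted between them. /ebikunbopdud/ → ebikunbopedud.
Rule 3 (final devoicing): /d/ is a voiced stop in word-final position, so it devoices to [t]. /ebikunbopedud/ → ebikunbopedut.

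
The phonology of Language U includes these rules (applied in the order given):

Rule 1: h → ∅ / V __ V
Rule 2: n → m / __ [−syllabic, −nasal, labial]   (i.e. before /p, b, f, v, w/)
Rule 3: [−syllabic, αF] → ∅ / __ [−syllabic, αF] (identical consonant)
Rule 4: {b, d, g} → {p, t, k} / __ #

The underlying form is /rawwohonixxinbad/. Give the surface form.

rawooniximbat

Rule 1 (intervocalic h-deletion): /h/ occurs between vowels /o/ and /o/, so it deletes. /rawwohonixxinbad/ → rawwoonixxinbad.
Rule 2 (nasal place assimilation): /n/ precedes the labial consonant /b/, so it assimilates in place to [m]. /rawwoonixxinbad/ → rawwoonixximbad.
Rule 3 (degemination): /ww/ is a geminate; the first /w/ deletes. /xx/ is a geminate; the first /x/ deletes. /rawwoonixximbad/ → rawooniximbad.
Rule 4 (final devoicing): /d/ is a voiced stop in word-final position, so it devoices to [t]. /rawooniximbad/ → rawooniximbat.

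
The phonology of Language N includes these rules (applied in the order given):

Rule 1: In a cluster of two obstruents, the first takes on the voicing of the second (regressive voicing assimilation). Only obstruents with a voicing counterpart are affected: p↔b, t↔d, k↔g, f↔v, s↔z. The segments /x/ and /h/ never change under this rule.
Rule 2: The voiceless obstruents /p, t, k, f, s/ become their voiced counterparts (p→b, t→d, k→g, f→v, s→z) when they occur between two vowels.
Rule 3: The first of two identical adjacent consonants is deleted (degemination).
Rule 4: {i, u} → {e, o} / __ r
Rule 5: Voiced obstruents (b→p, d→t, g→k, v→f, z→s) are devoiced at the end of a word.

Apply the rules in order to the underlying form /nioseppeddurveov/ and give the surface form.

niozepedorveof

Rule 1 (regressive voicing assimilation): no segment meets the environment; /nioseppeddurveov/ is unchanged.
Rule 2 (intervocalic voicing): /s/ is a voiceless obstruent between vowels /o/ and /e/, so it voices to [z]. /nioseppeddurveov/ → niozeppeddurveov.
Rule 3 (degemination): /pp/ is a geminate; the first /p/ deletes. /dd/ is a geminate; the first /d/ deletes. /niozeppeddurveov/ → niozepedurveov.
Rule 4 (pre-rhotic lowering): /u/ is a high vowel immediately before /r/, so it lowers to [o]. /niozepedurveov/ → niozepedorveov.
Rule 5 (final devoicing): /v/ is a voiced obstruent in word-final position, so it devoices to [f]. /niozepedorveov/ → niozepedorveof.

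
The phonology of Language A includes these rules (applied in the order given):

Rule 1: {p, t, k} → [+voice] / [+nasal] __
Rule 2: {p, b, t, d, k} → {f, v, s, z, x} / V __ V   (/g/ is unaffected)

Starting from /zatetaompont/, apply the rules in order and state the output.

zasesaombond

Rule 1 (post-nasal voicing): /p/ is a voiceless stop immediately after the nasal /m/, so it voices to [b]. /t/ is a voiceless stop immediately after the nasal /n/, so it voices to [d]. /zatetaompont/ → zatetaombond.
Rule 2 (intervocalic spirantization): /t/ is a stop between vowels /a/ and /e/, so it spirantizes to the fricative [s]. /t/ is a stop between vowels /e/ and /a/, so it spirantizes to the fricative [s]. /zatetaombond/ → zasesaombond.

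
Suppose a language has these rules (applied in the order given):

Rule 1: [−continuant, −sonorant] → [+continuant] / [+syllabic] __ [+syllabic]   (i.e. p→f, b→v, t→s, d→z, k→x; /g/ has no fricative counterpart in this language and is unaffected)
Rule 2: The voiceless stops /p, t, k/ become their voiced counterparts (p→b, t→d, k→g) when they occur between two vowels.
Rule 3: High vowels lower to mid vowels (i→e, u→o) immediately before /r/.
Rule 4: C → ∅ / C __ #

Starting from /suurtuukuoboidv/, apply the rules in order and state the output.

suortuuxuovoid

Rule 1 (intervocalic spirantization): /k/ is a stop between vowels /u/ and /u/, so it spirantizes to the fricative [x]. /b/ is a stop between vowels /o/ and /o/, so it spirantizes to the fricative [v]. /suurtuukuoboidv/ → suurtuuxuovoidv.
Rule 2 (intervocalic voicing): no segment meets the environment; /suurtuuxuovoidv/ is unchanged.
Rule 3 (pre-rhotic lowering): /u/ is a high vowel immediately before /r/, so it lowers to [o]. /suurtuuxuovoidv/ → suortuuxuovoidv.
Rule 4 (final cluster simplification): /v/ is the second consonant of a word-final cluster /dv/, so it deletes. /suortuuxuovoidv/ → suortuuxuovoid.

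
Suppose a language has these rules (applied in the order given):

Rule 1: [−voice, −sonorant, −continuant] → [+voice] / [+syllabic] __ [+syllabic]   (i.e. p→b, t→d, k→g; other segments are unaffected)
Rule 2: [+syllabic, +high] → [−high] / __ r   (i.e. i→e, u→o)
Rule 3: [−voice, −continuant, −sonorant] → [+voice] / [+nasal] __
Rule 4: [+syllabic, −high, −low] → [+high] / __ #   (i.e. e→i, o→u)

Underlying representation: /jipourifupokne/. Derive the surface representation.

jiboorifubokni

Rule 1 (intervocalic voicing): /p/ is a voiceless stop between vowels /i/ and /o/, so it voices to [b]. /p/ is a voiceless stop between vowels /u/ and /o/, so it voices to [b]. /jipourifupokne/ → jibourifubokne.
Rule 2 (pre-rhotic lowering): /u/ is a high vowel immediately before /r/, so it lowers to [o]. /jibourifubokne/ → jiboorifubokne.
Rule 3 (post-nasal voicing): no segment meets the environment; /jiboorifubokne/ is unchanged.
Rule 4 (final vowel raising): /e/ is a mid vowel in word-final position, so it raises to [i]. /jiboorifubokne/ → jiboorifubokni.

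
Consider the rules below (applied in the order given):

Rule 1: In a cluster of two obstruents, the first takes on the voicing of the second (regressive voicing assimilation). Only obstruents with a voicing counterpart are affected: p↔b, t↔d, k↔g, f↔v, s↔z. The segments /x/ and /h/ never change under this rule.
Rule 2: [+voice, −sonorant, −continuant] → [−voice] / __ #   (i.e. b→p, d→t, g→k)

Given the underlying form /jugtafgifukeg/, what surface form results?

juktavgifukek

Rule 1 (regressive voicing assimilation): /g/ precedes the voiceless obstruent /t/, so it devoices to [k] by assimilation. /f/ precedes the voiced obstruent /g/, so it voices to [v] by assimilation. /jugtafgifukeg/ → juktavgifukeg.
Rule 2 (final devoicing): /g/ is a voiced stop in word-final position, so it devoices to [k]. /juktavgifukeg/ → juktavgifukek.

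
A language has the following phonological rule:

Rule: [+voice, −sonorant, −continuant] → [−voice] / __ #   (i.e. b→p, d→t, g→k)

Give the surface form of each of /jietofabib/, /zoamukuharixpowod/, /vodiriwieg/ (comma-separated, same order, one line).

jietofabip, zoamukuharixpowot, vodiriwiek

/jietofabib/: /b/ is a voiced stop in word-final position, so it devoices to [p]. → [jietofabip].
/zoamukuharixpowod/: /d/ is a voiced stop in word-final position, so it devoices to [t]. → [zoamukuharixpowot].
/vodiriwieg/: /g/ is a voiced stop in word-final position, so it devoices to [k]. → [vodiriwiek].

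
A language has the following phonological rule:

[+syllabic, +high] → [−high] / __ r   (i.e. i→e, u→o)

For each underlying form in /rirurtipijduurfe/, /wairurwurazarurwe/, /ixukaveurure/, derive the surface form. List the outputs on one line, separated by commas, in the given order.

rerortipijduorfe, waerorworazarorwe, ixukaveorore

/rirurtipijduurfe/: /i/ is a high vowel immediately before /r/, so it lowers to [e]. /u/ is a high vowel immediately before /r/, so it lowers to [o]. /u/ is a high vowel immediately before /r/, so it lowers to [o]. → [rerortipijduorfe].
/wairurwurazarurwe/: /i/ is a high vowel immediately before /r/, so it lowers to [e]. /u/ is a high vowel immediately before /r/, so it lowers to [o]. /u/ is a high vowel immediately before /r/, so it lowers to [o]. /u/ is a high vowel immediately before /r/, so it lowers to [o]. → [waerorworazarorwe].
/ixukaveurure/: /u/ is a high vowel immediately before /r/, so it lowers to [o]. /u/ is a high vowel immediately before /r/, so it lowers to [o]. → [ixukaveorore].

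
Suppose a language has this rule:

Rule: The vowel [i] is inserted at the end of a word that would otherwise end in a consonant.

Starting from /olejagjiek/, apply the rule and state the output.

olejagjieki

the form ends in the consonant /k/, so [i] is inserted word-finally.
Surface form: [olejagjieki].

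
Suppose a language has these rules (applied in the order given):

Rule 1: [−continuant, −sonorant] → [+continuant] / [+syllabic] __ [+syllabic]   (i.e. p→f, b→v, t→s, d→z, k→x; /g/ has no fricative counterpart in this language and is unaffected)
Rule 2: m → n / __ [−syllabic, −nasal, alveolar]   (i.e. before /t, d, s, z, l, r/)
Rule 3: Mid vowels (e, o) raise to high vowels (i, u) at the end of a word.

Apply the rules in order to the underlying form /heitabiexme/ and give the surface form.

heisaviexmi

Rule 1 (intervocalic spirantization): /t/ is a stop between vowels /i/ and /a/, so it spirantizes to the fricative [s]. /b/ is a stop between vowels /a/ and /i/, so it spirantizes to the fricative [v]. /heitabiexme/ → heisaviexme.
Rule 2 (nasal place assimilation): no segment meets the environment; /heisaviexme/ is unchanged.
Rule 3 (final vowel raising): /e/ is a mid vowel in word-final position, so it raises to [i]. /heisaviexme/ → heisaviexmi.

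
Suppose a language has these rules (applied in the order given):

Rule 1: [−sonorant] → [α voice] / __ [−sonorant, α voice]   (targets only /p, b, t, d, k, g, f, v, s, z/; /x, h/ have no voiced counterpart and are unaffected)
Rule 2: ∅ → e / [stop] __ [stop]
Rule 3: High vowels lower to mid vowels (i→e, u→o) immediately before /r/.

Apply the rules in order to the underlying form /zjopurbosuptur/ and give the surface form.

zjoporbosupetor

Rule 1 (regressive voicing assimilation): no segment meets the environment; /zjopurbosuptur/ is unchanged.
Rule 2 (stop-cluster e-epenthesis): /p/ and /t/ form a stop–stop cluster, so [e] is inserted between them. /zjopurbosuptur/ → zjopurbosupetur.
Rule 3 (pre-rhotic lowering): /u/ is a high vowel immediately before /r/, so it lowers to [o]. /u/ is a high vowel immediately before /r/, so it lowers to [o]. /zjopurbosupetur/ → zjoporbosupetor.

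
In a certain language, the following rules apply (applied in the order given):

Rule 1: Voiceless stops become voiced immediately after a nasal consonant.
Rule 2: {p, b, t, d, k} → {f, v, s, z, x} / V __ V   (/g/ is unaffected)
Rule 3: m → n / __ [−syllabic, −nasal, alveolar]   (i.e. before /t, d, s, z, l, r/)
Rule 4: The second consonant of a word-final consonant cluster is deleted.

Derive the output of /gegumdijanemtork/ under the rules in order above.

gegundijanendor

Rule 1 (post-nasal voicing): /t/ is a voiceless stop immediately after the nasal /m/, so it voices to [d]. /gegumdijanemtork/ → gegumdijanemdork.
Rule 2 (intervocalic spirantization): no segment meets the environment; /gegumdijanemdork/ is unchanged.
Rule 3 (nasal place assimilation): /m/ precedes the alveolar consonant /d/, so it assimilates in place to [n]. /m/ precedes the alveolar consonant /d/, so it assimilates in place to [n]. /gegumdijanemdork/ → gegundijanendork.
Rule 4 (final cluster simplification): /k/ is the second consonant of a word-final cluster /rk/, so it deletes. /gegundijanendork/ → gegundijanendor.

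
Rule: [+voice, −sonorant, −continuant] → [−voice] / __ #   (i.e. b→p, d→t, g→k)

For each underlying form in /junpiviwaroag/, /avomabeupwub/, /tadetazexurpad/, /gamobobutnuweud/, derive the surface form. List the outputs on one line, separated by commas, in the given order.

/junpiviwaroag/: /g/ is a voiced stop in word-final position, so it devoices to [k]. → [junpiviwaroak].
/avomabeupwub/: /b/ is a voiced stop in word-final position, so it devoices to [p]. → [avomabeupwup].
/tadetazexurpad/: /d/ is a voiced stop in word-final position, so it devoices to [t]. → [tadetazexurpat].
/gamobobutnuweud/: /d/ is a voiced stop in word-final position, so it devoices to [t]. → [gamobobutnuweut].

junpiviwaroak, avomabeupwup, tadetazexurpat, gamobobutnuweut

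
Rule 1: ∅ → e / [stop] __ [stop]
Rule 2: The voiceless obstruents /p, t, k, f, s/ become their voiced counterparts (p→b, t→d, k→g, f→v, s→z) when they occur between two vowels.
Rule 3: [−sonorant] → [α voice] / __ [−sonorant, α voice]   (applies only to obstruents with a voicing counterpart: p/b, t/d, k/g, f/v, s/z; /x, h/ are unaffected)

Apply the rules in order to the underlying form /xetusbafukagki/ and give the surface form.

Rule 1 (stop-cluster e-epenthesis): /g/ and /k/ form a stop–stop cluster, so [e] is inserted between them. /xetusbafukagki/ → xetusbafukageki.
Rule 2 (intervocalic voicing): /t/ is a voiceless obstruent between vowels /e/ and /u/, so it voices to [d]. /f/ is a voiceless obstruent between vowels /a/ and /u/, so it voices to [v]. /k/ is a voiceless obstruent between vowels /u/ and /a/, so it voices to [g]. /k/ is a voiceless obstruent between vowels /e/ and /i/, so it voices to [g]. /xetusbafukageki/ → xedusbavugagegi.
Rule 3 (regressive voicing assimilation): /s/ precedes the voiced obstruent /b/, so it voices to [z] by assimilation. /xedusbavugagegi/ → xeduzbavugagegi.

xeduzbavugagegi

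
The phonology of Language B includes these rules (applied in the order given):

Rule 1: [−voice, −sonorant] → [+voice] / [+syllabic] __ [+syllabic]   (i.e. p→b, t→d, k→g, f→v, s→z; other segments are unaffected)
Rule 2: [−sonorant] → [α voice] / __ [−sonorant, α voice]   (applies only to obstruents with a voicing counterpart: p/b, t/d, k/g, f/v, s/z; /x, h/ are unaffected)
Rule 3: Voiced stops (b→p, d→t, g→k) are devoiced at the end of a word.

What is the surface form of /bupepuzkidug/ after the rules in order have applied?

Rule 1 (intervocalic voicing): /p/ is a voiceless obstruent between vowels /u/ and /e/, so it voices to [b]. /p/ is a voiceless obstruent between vowels /e/ and /u/, so it voices to [b]. /bupepuzkidug/ → bubebuzkidug.
Rule 2 (regressive voicing assimilation): /z/ precedes the voiceless obstruent /k/, so it devoices to [s] by assimilation. /bubebuzkidug/ → bubebuskidug.
Rule 3 (final devoicing): /g/ is a voiced stop in word-final position, so it devoices to [k]. /bubebuskidug/ → bubebuskiduk.

bubebuskiduk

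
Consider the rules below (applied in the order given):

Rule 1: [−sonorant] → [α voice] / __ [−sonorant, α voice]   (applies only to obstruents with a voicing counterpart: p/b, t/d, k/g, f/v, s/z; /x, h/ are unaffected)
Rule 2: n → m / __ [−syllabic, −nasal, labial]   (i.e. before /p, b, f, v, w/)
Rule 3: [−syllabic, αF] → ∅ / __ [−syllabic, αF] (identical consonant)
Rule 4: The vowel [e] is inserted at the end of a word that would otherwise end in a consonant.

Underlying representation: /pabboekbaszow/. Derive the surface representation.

Rule 1 (regressive voicing assimilation): /k/ precedes the voiced obstruent /b/, so it voices to [g] by assimilation. /s/ precedes the voiced obstruent /z/, so it voices to [z] by assimilation. /pabboekbaszow/ → pabboegbazzow.
Rule 2 (nasal place assimilation): no segment meets the environment; /pabboegbazzow/ is unchanged.
Rule 3 (degemination): /bb/ is a geminate; the first /b/ deletes. /zz/ is a geminate; the first /z/ deletes. /pabboegbazzow/ → paboegbazow.
Rule 4 (final e-epenthesis): the form ends in the consonant /w/, so [e] is inserted word-finally. /paboegbazow/ → paboegbazowe.

paboegbazowe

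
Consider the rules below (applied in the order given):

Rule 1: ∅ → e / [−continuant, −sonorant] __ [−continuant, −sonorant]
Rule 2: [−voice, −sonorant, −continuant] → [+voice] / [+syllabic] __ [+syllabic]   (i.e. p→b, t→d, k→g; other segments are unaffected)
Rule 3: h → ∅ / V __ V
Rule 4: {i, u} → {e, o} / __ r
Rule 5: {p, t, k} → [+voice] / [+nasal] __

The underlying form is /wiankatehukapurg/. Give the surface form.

Rule 1 (stop-cluster e-epenthesis): no segment meets the environment; /wiankatehukapurg/ is unchanged.
Rule 2 (intervocalic voicing): /t/ is a voiceless stop between vowels /a/ and /e/, so it voices to [d]. /k/ is a voiceless stop between vowels /u/ and /a/, so it voices to [g]. /p/ is a voiceless stop between vowels /a/ and /u/, so it voices to [b]. /wiankatehukapurg/ → wiankadehugaburg.
Rule 3 (intervocalic h-deletion): /h/ occurs between vowels /e/ and /u/, so it deletes. /wiankadehugaburg/ → wiankadeugaburg.
Rule 4 (pre-rhotic lowering): /u/ is a high vowel immediately before /r/, so it lowers to [o]. /wiankadeugaburg/ → wiankadeugaborg.
Rule 5 (post-nasal voicing): /k/ is a voiceless stop immediately after the nasal /n/, so it voices to [g]. /wiankadeugaborg/ → wiangadeugaborg.

wiangadeugaborg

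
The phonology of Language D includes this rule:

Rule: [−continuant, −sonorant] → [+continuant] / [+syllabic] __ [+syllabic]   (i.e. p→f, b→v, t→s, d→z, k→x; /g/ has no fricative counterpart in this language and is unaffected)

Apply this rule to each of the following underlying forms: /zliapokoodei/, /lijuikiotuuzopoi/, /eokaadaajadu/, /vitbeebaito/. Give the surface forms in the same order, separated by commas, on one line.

zliafoxoozei, lijuixiosuuzofoi, eoxaazaajazu, vitbeevaiso

/zliapokoodei/: /p/ is a stop between vowels /a/ and /o/, so it spirantizes to the fricative [f]. /k/ is a stop between vowels /o/ and /o/, so it spirantizes to the fricative [x]. /d/ is a stop between vowels /o/ and /e/, so it spirantizes to the fricative [z]. → [zliafoxoozei].
/lijuikiotuuzopoi/: /k/ is a stop between vowels /i/ and /i/, so it spirantizes to the fricative [x]. /t/ is a stop between vowels /o/ and /u/, so it spirantizes to the fricative [s]. /p/ is a stop between vowels /o/ and /o/, so it spirantizes to the fricative [f]. → [lijuixiosuuzofoi].
/eokaadaajadu/: /k/ is a stop between vowels /o/ and /a/, so it spirantizes to the fricative [x]. /d/ is a stop between vowels /a/ and /a/, so it spirantizes to the fricative [z]. /d/ is a stop between vowels /a/ and /u/, so it spirantizes to the fricative [z]. → [eoxaazaajazu].
/vitbeebaito/: /b/ is a stop between vowels /e/ and /a/, so it spirantizes to the fricative [v]. /t/ is a stop between vowels /i/ and /o/, so it spirantizes to the fricative [s]. → [vitbeevaiso].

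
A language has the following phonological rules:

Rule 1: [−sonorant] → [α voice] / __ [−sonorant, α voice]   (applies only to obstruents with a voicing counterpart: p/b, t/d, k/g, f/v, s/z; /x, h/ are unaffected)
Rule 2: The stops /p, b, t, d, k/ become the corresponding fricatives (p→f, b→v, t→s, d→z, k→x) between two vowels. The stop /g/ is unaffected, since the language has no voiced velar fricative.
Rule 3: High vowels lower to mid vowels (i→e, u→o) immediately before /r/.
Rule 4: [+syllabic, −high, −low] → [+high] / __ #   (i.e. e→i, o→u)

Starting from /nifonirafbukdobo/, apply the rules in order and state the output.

nifoneravbugdovu

Rule 1 (regressive voicing assimilation): /f/ precedes the voiced obstruent /b/, so it voices to [v] by assimilation. /k/ precedes the voiced obstruent /d/, so it voices to [g] by assimilation. /nifonirafbukdobo/ → nifoniravbugdobo.
Rule 2 (intervocalic spirantization): /b/ is a stop between vowels /o/ and /o/, so it spirantizes to the fricative [v]. /nifoniravbugdobo/ → nifoniravbugdovo.
Rule 3 (pre-rhotic lowering): /i/ is a high vowel immediately before /r/, so it lowers to [e]. /nifoniravbugdovo/ → nifoneravbugdovo.
Rule 4 (final vowel raising): /o/ is a mid vowel in word-final position, so it raises to [u]. /nifoneravbugdovo/ → nifoneravbugdovu.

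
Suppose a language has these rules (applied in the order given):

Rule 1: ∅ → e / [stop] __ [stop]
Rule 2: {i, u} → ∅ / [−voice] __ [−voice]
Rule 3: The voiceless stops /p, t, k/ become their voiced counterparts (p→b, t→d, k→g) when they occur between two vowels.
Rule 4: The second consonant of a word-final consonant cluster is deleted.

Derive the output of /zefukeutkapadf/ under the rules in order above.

Rule 1 (stop-cluster e-epenthesis): /t/ and /k/ form a stop–stop cluster, so [e] is inserted between them. /zefukeutkapadf/ → zefukeutekapadf.
Rule 2 (high vowel syncope): /u/ is a high vowel flanked by voiceless consonants /f/ and /k/, so it deletes. /zefukeutekapadf/ → zefkeutekapadf.
Rule 3 (intervocalic voicing): /t/ is a voiceless stop between vowels /u/ and /e/, so it voices to [d]. /k/ is a voiceless stop between vowels /e/ and /a/, so it voices to [g]. /p/ is a voiceless stop between vowels /a/ and /a/, so it voices to [b]. /zefkeutekapadf/ → zefkeudegabadf.
Rule 4 (final cluster simplification): /f/ is the second consonant of a word-final cluster /df/, so it deletes. /zefkeudegabadf/ → zefkeudegabad.

zefkeudegabad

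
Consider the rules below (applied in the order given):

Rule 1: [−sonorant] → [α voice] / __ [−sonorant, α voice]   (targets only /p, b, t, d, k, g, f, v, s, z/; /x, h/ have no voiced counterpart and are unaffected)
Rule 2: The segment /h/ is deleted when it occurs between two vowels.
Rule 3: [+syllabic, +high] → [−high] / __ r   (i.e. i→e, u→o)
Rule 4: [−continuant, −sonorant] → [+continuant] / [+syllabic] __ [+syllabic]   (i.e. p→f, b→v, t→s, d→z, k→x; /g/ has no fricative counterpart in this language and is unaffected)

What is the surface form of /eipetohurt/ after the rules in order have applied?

eifesoort

Rule 1 (regressive voicing assimilation): no segment meets the environment; /eipetohurt/ is unchanged.
Rule 2 (intervocalic h-deletion): /h/ occurs between vowels /o/ and /u/, so it deletes. /eipetohurt/ → eipetourt.
Rule 3 (pre-rhotic lowering): /u/ is a high vowel immediately before /r/, so it lowers to [o]. /eipetourt/ → eipetoort.
Rule 4 (intervocalic spirantization): /p/ is a stop between vowels /i/ and /e/, so it spirantizes to the fricative [f]. /t/ is a stop between vowels /e/ and /o/, so it spirantizes to the fricative [s]. /eipetoort/ → eifesoort.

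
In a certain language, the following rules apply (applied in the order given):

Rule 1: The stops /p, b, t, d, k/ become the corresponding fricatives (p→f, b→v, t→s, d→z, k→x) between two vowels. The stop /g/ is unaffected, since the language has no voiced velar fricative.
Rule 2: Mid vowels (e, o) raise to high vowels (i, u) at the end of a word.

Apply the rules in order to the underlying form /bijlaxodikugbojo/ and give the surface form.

bijlaxozixugboju

Rule 1 (intervocalic spirantization): /d/ is a stop between vowels /o/ and /i/, so it spirantizes to the fricative [z]. /k/ is a stop between vowels /i/ and /u/, so it spirantizes to the fricative [x]. /bijlaxodikugbojo/ → bijlaxozixugbojo.
Rule 2 (final vowel raising): /o/ is a mid vowel in word-final position, so it raises to [u]. /bijlaxozixugbojo/ → bijlaxozixugboju.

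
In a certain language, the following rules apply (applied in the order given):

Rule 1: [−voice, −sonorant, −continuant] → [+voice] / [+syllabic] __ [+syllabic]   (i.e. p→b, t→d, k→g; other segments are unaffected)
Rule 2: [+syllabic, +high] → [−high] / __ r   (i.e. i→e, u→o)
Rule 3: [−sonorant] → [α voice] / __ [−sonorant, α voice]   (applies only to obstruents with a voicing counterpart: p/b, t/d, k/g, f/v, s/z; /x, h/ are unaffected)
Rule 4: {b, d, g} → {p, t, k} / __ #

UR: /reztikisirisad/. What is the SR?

restigiserisat

Rule 1 (intervocalic voicing): /k/ is a voiceless stop between vowels /i/ and /i/, so it voices to [g]. /reztikisirisad/ → reztigisirisad.
Rule 2 (pre-rhotic lowering): /i/ is a high vowel immediately before /r/, so it lowers to [e]. /reztigisirisad/ → reztigiserisad.
Rule 3 (regressive voicing assimilation): /z/ precedes the voiceless obstruent /t/, so it devoices to [s] by assimilation. /reztigiserisad/ → restigiserisad.
Rule 4 (final devoicing): /d/ is a voiced stop in word-final position, so it devoices to [t]. /restigiserisad/ → restigiserisat.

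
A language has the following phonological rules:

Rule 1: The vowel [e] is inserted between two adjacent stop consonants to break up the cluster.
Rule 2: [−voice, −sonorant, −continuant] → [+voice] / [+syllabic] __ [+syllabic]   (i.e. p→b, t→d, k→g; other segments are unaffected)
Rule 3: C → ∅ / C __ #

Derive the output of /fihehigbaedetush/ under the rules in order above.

fihehigebaededus

Rule 1 (stop-cluster e-epenthesis): /g/ and /b/ form a stop–stop cluster, so [e] is inserted between them. /fihehigbaedetush/ → fihehigebaedetush.
Rule 2 (intervocalic voicing): /t/ is a voiceless stop between vowels /e/ and /u/, so it voices to [d]. /fihehigebaedetush/ → fihehigebaededush.
Rule 3 (final cluster simplification): /h/ is the second consonant of a word-final cluster /sh/, so it deletes. /fihehigebaededush/ → fihehigebaededus.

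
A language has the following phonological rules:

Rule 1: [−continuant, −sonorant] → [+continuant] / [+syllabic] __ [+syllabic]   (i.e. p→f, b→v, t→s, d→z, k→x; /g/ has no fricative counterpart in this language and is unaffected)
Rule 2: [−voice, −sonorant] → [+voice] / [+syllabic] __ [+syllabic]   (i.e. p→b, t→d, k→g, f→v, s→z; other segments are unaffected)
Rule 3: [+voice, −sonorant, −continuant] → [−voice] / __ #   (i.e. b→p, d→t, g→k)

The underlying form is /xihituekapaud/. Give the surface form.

xihizuexavaut

Rule 1 (intervocalic spirantization): /t/ is a stop between vowels /i/ and /u/, so it spirantizes to the fricative [s]. /k/ is a stop between vowels /e/ and /a/, so it spirantizes to the fricative [x]. /p/ is a stop between vowels /a/ and /a/, so it spirantizes to the fricative [f]. /xihituekapaud/ → xihisuexafaud.
Rule 2 (intervocalic voicing): /s/ is a voiceless obstruent between vowels /i/ and /u/, so it voices to [z]. /f/ is a voiceless obstruent between vowels /a/ and /a/, so it voices to [v]. /xihisuexafaud/ → xihizuexavaud.
Rule 3 (final devoicing): /d/ is a voiced stop in word-final position, so it devoices to [t]. /xihizuexavaud/ → xihizuexavaut.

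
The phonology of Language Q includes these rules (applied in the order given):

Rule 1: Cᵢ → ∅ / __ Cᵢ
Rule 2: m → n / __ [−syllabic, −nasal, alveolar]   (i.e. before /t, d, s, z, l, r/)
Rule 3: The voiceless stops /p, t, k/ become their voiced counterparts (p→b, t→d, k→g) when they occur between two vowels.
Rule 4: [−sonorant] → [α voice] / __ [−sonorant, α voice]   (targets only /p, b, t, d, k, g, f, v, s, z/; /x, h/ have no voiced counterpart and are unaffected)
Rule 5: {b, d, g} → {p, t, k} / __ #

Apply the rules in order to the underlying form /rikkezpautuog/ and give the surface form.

rigespauduok

Rule 1 (degemination): /kk/ is a geminate; the first /k/ deletes. /rikkezpautuog/ → rikezpautuog.
Rule 2 (nasal place assimilation): no segment meets the environment; /rikezpautuog/ is unchanged.
Rule 3 (intervocalic voicing): /k/ is a voiceless stop between vowels /i/ and /e/, so it voices to [g]. /t/ is a voiceless stop between vowels /u/ and /u/, so it voices to [d]. /rikezpautuog/ → rigezpauduog.
Rule 4 (regressive voicing assimilation): /z/ precedes the voiceless obstruent /p/, so it devoices to [s] by assimilation. /rigezpauduog/ → rigespauduog.
Rule 5 (final devoicing): /g/ is a voiced stop in word-final position, so it devoices to [k]. /rigespauduog/ → rigespauduok.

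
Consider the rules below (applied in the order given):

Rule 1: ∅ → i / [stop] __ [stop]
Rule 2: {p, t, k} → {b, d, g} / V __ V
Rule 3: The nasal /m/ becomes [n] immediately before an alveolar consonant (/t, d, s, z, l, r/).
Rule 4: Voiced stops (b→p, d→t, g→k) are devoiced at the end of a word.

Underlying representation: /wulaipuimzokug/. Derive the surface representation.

Rule 1 (stop-cluster i-epenthesis): no segment meets the environment; /wulaipuimzokug/ is unchanged.
Rule 2 (intervocalic voicing): /p/ is a voiceless stop between vowels /i/ and /u/, so it voices to [b]. /k/ is a voiceless stop between vowels /o/ and /u/, so it voices to [g]. /wulaipuimzokug/ → wulaibuimzogug.
Rule 3 (nasal place assimilation): /m/ precedes the alveolar consonant /z/, so it assimilates in place to [n]. /wulaibuimzogug/ → wulaibuinzogug.
Rule 4 (final devoicing): /g/ is a voiced stop in word-final position, so it devoices to [k]. /wulaibuinzogug/ → wulaibuinzoguk.

wulaibuinzoguk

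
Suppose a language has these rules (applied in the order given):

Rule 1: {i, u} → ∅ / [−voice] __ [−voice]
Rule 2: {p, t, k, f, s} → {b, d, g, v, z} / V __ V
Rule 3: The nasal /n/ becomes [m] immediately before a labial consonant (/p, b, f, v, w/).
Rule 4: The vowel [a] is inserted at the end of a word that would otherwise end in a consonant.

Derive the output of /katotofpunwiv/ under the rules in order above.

Rule 1 (high vowel syncope): no segment meets the environment; /katotofpunwiv/ is unchanged.
Rule 2 (intervocalic voicing): /t/ is a voiceless obstruent between vowels /a/ and /o/, so it voices to [d]. /t/ is a voiceless obstruent between vowels /o/ and /o/, so it voices to [d]. /katotofpunwiv/ → kadodofpunwiv.
Rule 3 (nasal place assimilation): /n/ precedes the labial consonant /w/, so it assimilates in place to [m]. /kadodofpunwiv/ → kadodofpumwiv.
Rule 4 (final a-epenthesis): the form ends in the consonant /v/, so [a] is inserted word-finally. /kadodofpumwiv/ → kadodofpumwiva.

kadodofpumwiva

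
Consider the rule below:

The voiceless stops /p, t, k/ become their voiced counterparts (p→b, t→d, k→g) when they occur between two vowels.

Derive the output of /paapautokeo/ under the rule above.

paabaudogeo

/p/ is a voiceless stop between vowels /a/ and /a/, so it voices to [b].
/t/ is a voiceless stop between vowels /u/ and /o/, so it voices to [d].
/k/ is a voiceless stop between vowels /o/ and /e/, so it voices to [g].
The other instance of /p/ does not occur in the required environment and remains unchanged.
Surface form: [paabaudogeo].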